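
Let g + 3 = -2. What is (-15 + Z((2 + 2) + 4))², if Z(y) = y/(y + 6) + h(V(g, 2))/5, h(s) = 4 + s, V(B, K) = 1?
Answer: 8836/49 ≈ 180.33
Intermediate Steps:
g = -5 (g = -3 - 2 = -5)
Z(y) = 1 + y/(6 + y) (Z(y) = y/(y + 6) + (4 + 1)/5 = y/(6 + y) + 5*(⅕) = y/(6 + y) + 1 = 1 + y/(6 + y))
(-15 + Z((2 + 2) + 4))² = (-15 + 2*(3 + ((2 + 2) + 4))/(6 + ((2 + 2) + 4)))² = (-15 + 2*(3 + (4 + 4))/(6 + (4 + 4)))² = (-15 + 2*(3 + 8)/(6 + 8))² = (-15 + 2*11/14)² = (-15 + 2*(1/14)*11)² = (-15 + 11/7)² = (-94/7)² = 8836/49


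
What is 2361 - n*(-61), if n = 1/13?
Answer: 30754/13 ≈ 2365.7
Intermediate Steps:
n = 1/13 ≈ 0.076923
2361 - n*(-61) = 2361 - (-61)/13 = 2361 - 1*(-61/13) = 2361 + 61/13 = 30754/13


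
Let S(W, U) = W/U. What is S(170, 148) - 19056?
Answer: -1410059/74 ≈ -19055.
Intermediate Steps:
S(170, 148) - 19056 = 170/148 - 19056 = 170*(1/148) - 19056 = 85/74 - 19056 = -1410059/74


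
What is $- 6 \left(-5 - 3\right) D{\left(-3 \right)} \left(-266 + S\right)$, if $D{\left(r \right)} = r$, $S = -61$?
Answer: $47088$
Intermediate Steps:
$- 6 \left(-5 - 3\right) D{\left(-3 \right)} \left(-266 + S\right) = - 6 \left(-5 - 3\right) \left(-3\right) \left(-266 - 61\right) = - 6 \left(-5 - 3\right) \left(-3\right) \left(-327\right) = \left(-6\right) \left(-8\right) \left(-3\right) \left(-327\right) = 48 \left(-3\right) \left(-327\right) = \left(-144\right) \left(-327\right) = 47088$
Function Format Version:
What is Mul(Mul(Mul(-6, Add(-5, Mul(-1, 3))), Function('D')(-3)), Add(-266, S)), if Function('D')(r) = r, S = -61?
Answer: 47088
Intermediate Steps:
Mul(Mul(Mul(-6, Add(-5, Mul(-1, 3))), Function('D')(-3)), Add(-266, S)) = Mul(Mul(Mul(-6, Add(-5, Mul(-1, 3))), -3), Add(-266, -61)) = Mul(Mul(Mul(-6, Add(-5, -3)), -3), -327) = Mul(Mul(Mul(-6, -8), -3), -327) = Mul(Mul(48, -3), -327) = Mul(-144, -327) = 47088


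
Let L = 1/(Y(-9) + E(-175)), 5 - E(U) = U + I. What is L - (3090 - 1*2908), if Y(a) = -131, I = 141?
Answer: -16745/92 ≈ -182.01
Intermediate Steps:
E(U) = -136 - U (E(U) = 5 - (U + 141) = 5 - (141 + U) = 5 + (-141 - U) = -136 - U)
L = -1/92 (L = 1/(-131 + (-136 - 1*(-175))) = 1/(-131 + (-136 + 175)) = 1/(-131 + 39) = 1/(-92) = -1/92 ≈ -0.010870)
L - (3090 - 1*2908) = -1/92 - (3090 - 1*2908) = -1/92 - (3090 - 2908) = -1/92 - 1*182 = -1/92 - 182 = -16745/92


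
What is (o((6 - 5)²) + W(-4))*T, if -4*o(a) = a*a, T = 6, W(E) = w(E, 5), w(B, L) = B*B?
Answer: 189/2 ≈ 94.500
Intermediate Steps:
w(B, L) = B²
W(E) = E²
o(a) = -a²/4 (o(a) = -a*a/4 = -a²/4)
(o((6 - 5)²) + W(-4))*T = (-(6 - 5)⁴/4 + (-4)²)*6 = (-(1²)²/4 + 16)*6 = (-¼*1² + 16)*6 = (-¼*1 + 16)*6 = (-¼ + 16)*6 = (63/4)*6 = 189/2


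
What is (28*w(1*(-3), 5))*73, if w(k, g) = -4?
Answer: -8176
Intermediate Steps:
(28*w(1*(-3), 5))*73 = (28*(-4))*73 = -112*73 = -8176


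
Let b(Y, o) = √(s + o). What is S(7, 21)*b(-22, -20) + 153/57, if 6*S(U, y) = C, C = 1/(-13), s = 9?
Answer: 51/19 - I*√11/78 ≈ 2.6842 - 0.042521*I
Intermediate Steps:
C = -1/13 ≈ -0.076923
S(U, y) = -1/78 (S(U, y) = (⅙)*(-1/13) = -1/78)
b(Y, o) = √(9 + o)
S(7, 21)*b(-22, -20) + 153/57 = -√(9 - 20)/78 + 153/57 = -I*√11/78 + 153*(1/57) = -I*√11/78 + 51/19 = 51/19 - I*√11/78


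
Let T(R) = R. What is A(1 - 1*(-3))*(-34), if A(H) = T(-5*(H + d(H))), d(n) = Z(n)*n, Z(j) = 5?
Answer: 4080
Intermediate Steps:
d(n) = 5*n
A(H) = -30*H (A(H) = -5*(H + 5*H) = -30*H)
A(1 - 1*(-3))*(-34) = -30*(1 - 1*(-3))*(-34) = -30*(1 + 3)*(-34) = -30*4*(-34) = -120*(-34) = 4080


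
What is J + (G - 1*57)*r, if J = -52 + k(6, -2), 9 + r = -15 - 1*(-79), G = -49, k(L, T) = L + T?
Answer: -5878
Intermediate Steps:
r = 55 (r = -9 + (-15 - 1*(-79)) = -9 + (-15 + 79) = -9 + 64 = 55)
J = -48 (J = -52 + (6 - 2) = -52 + 4 = -48)
J + (G - 1*57)*r = -48 + (-49 - 1*57)*55 = -48 + (-49 - 57)*55 = -48 - 106*55 = -48 - 5830 = -5878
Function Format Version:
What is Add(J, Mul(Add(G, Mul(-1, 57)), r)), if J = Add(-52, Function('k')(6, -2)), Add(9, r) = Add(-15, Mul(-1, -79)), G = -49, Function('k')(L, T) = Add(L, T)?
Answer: -5878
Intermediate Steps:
r = 55 (r = Add(-9, Add(-15, Mul(-1, -79))) = Add(-9, Add(-15, 79)) = Add(-9, 64) = 55)
J = -48 (J = Add(-52, Add(6, -2)) = Add(-52, 4) = -48)
Add(J, Mul(Add(G, Mul(-1, 57)), r)) = Add(-48, Mul(Add(-49, Mul(-1, 57)), 55)) = Add(-48, Mul(Add(-49, -57), 55)) = Add(-48, Mul(-106, 55)) = Add(-48, -5830) = -5878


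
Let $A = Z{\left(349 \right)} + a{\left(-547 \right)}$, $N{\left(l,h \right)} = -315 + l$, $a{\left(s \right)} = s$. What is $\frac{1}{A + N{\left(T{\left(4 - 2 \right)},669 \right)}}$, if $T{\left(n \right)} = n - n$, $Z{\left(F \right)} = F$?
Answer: $- \frac{1}{513} \approx -0.0019493$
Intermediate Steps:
$T{\left(n \right)} = 0$
$A = -198$ ($A = 349 - 547 = -198$)
$\frac{1}{A + N{\left(T{\left(4 - 2 \right)},669 \right)}} = \frac{1}{-198 + \left(-315 + 0\right)} = \frac{1}{-198 - 315} = \frac{1}{-513} = - \frac{1}{513}$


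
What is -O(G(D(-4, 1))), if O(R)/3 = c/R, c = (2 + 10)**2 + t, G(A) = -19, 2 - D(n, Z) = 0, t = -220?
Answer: -12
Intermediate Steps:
D(n, Z) = 2 (D(n, Z) = 2 - 1*0 = 2 + 0 = 2)
c = -76 (c = (2 + 10)**2 - 220 = 12**2 - 220 = 144 - 220 = -76)
O(R) = -228/R (O(R) = 3*(-76/R) = -228/R)
-O(G(D(-4, 1))) = -(-228)/(-19) = -(-228)*(-1)/19 = -1*12 = -12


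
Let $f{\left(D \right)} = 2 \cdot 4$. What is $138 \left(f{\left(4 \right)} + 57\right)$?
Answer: $8970$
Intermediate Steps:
$f{\left(D \right)} = 8$
$138 \left(f{\left(4 \right)} + 57\right) = 138 \left(8 + 57\right) = 138 \cdot 65 = 8970$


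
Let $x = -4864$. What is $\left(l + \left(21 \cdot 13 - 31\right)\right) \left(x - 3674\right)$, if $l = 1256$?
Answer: $-12789924$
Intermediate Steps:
$\left(l + \left(21 \cdot 13 - 31\right)\right) \left(x - 3674\right) = \left(1256 + \left(21 \cdot 13 - 31\right)\right) \left(-4864 - 3674\right) = \left(1256 + \left(273 - 31\right)\right) \left(-8538\right) = \left(1256 + 242\right) \left(-8538\right) = 1498 \left(-8538\right) = -12789924$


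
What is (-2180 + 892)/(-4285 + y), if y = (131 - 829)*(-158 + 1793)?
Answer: 8/7115 ≈ 0.0011244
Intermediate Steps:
y = -1141230 (y = -698*1635 = -1141230)
(-2180 + 892)/(-4285 + y) = (-2180 + 892)/(-4285 - 1141230) = -1288/(-1145515) = -1288*(-1/1145515) = 8/7115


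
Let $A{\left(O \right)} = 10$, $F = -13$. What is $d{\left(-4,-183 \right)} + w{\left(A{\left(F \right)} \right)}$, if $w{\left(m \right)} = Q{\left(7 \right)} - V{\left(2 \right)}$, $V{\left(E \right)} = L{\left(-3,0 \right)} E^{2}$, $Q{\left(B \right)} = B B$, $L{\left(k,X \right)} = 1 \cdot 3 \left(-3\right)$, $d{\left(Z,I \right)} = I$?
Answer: $-98$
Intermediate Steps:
$L{\left(k,X \right)} = -9$ ($L{\left(k,X \right)} = 3 \left(-3\right) = -9$)
$Q{\left(B \right)} = B^{2}$
$V{\left(E \right)} = - 9 E^{2}$
$w{\left(m \right)} = 85$ ($w{\left(m \right)} = 7^{2} - - 9 \cdot 2^{2} = 49 - \left(-9\right) 4 = 49 - -36 = 49 + 36 = 85$)
$d{\left(-4,-183 \right)} + w{\left(A{\left(F \right)} \right)} = -183 + 85 = -98$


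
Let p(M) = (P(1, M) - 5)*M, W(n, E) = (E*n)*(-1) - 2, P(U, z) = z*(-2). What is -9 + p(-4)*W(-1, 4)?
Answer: -33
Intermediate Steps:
P(U, z) = -2*z
W(n, E) = -2 - E*n (W(n, E) = -E*n - 2 = -2 - E*n)
p(M) = M*(-5 - 2*M) (p(M) = (-2*M - 5)*M = (-5 - 2*M)*M = M*(-5 - 2*M))
-9 + p(-4)*W(-1, 4) = -9 + (-1*(-4)*(5 + 2*(-4)))*(-2 - 1*4*(-1)) = -9 + (-1*(-4)*(5 - 8))*(-2 + 4) = -9 - 1*(-4)*(-3)*2 = -9 - 12*2 = -9 - 24 = -33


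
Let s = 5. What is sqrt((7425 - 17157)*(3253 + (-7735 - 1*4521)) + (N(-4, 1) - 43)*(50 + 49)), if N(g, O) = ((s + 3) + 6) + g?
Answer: 3*sqrt(9734881) ≈ 9360.2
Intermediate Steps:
N(g, O) = 14 + g (N(g, O) = ((5 + 3) + 6) + g = (8 + 6) + g = 14 + g)
sqrt((7425 - 17157)*(3253 + (-7735 - 1*4521)) + (N(-4, 1) - 43)*(50 + 49)) = sqrt((7425 - 17157)*(3253 + (-7735 - 1*4521)) + ((14 - 4) - 43)*(50 + 49)) = sqrt(-9732*(3253 + (-7735 - 4521)) + (10 - 43)*99) = sqrt(-9732*(3253 - 12256) - 33*99) = sqrt(-9732*(-9003) - 3267) = sqrt(87617196 - 3267) = sqrt(87613929) = 3*sqrt(9734881)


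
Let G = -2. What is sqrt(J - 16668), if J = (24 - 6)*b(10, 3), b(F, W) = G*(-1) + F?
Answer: 6*I*sqrt(457) ≈ 128.27*I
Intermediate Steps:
b(F, W) = 2 + F (b(F, W) = -2*(-1) + F = 2 + F)
J = 216 (J = (24 - 6)*(2 + 10) = 18*12 = 216)
sqrt(J - 16668) = sqrt(216 - 16668) = sqrt(-16452) = 6*I*sqrt(457)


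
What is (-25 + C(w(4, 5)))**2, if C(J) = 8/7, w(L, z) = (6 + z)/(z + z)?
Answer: 27889/49 ≈ 569.16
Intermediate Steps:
w(L, z) = (6 + z)/(2*z) (w(L, z) = (6 + z)/((2*z)) = (6 + z)*(1/(2*z)) = (6 + z)/(2*z))
C(J) = 8/7 (C(J) = 8*(1/7) = 8/7)
(-25 + C(w(4, 5)))**2 = (-25 + 8/7)**2 = (-167/7)**2 = 27889/49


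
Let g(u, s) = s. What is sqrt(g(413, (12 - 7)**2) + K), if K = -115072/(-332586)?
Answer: sqrt(8653109633)/18477 ≈ 5.0345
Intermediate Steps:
K = 57536/166293 (K = -115072*(-1/332586) = 57536/166293 ≈ 0.34599)
sqrt(g(413, (12 - 7)**2) + K) = sqrt((12 - 7)**2 + 57536/166293) = sqrt(5**2 + 57536/166293) = sqrt(25 + 57536/166293) = sqrt(4214861/166293) = sqrt(8653109633)/18477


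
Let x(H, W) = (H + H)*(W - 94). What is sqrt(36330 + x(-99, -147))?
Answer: 4*sqrt(5253) ≈ 289.91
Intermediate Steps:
x(H, W) = 2*H*(-94 + W) (x(H, W) = (2*H)*(-94 + W) = 2*H*(-94 + W))
sqrt(36330 + x(-99, -147)) = sqrt(36330 + 2*(-99)*(-94 - 147)) = sqrt(36330 + 2*(-99)*(-241)) = sqrt(36330 + 47718) = sqrt(84048) = 4*sqrt(5253)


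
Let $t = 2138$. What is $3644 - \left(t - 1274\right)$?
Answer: $2780$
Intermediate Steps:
$3644 - \left(t - 1274\right) = 3644 - \left(2138 - 1274\right) = 3644 - 864 = 2780$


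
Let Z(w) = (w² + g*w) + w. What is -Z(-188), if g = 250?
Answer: 11844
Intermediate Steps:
Z(w) = w² + 251*w (Z(w) = (w² + 250*w) + w = w² + 251*w)
-Z(-188) = -(-188)*(251 - 188) = -(-188)*63 = -1*(-11844) = 11844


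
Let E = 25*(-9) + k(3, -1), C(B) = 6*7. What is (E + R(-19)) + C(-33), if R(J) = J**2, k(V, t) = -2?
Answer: 176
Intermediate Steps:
C(B) = 42
E = -227 (E = 25*(-9) - 2 = -225 - 2 = -227)
(E + R(-19)) + C(-33) = (-227 + (-19)**2) + 42 = (-227 + 361) + 42 = 134 + 42 = 176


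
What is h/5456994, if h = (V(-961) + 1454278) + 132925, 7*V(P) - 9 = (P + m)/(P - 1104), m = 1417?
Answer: 11471518747/39440424135 ≈ 0.29086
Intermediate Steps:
V(P) = 9/7 + (1417 + P)/(7*(-1104 + P)) (V(P) = 9/7 + ((P + 1417)/(P - 1104))/7 = 9/7 + ((1417 + P)/(-1104 + P))/7 = 9/7 + (1417 + P)/(7*(-1104 + P)))
h = 22943037494/14455 (h = ((-8519 + 10*(-961))/(7*(-1104 - 961)) + 1454278) + 132925 = ((⅐)*(-8519 - 9610)/(-2065) + 1454278) + 132925 = ((⅐)*(-1/2065)*(-18129) + 1454278) + 132925 = (18129/14455 + 1454278) + 132925 = 21021606619/14455 + 132925 = 22943037494/14455 ≈ 1.5872e+6)
h/5456994 = (22943037494/14455)/5456994 = (22943037494/14455)*(1/5456994) = 11471518747/39440424135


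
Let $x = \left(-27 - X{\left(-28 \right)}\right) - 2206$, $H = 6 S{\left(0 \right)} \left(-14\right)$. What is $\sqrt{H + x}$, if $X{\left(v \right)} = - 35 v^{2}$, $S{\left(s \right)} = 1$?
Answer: $\sqrt{25123} \approx 158.5$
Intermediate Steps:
$H = -84$ ($H = 6 \cdot 1 \left(-14\right) = 6 \left(-14\right) = -84$)
$x = 25207$ ($x = \left(-27 - - 35 \left(-28\right)^{2}\right) - 2206 = \left(-27 - \left(-35\right) 784\right) - 2206 = \left(-27 - -27440\right) - 2206 = \left(-27 + 27440\right) - 2206 = 27413 - 2206 = 25207$)
$\sqrt{H + x} = \sqrt{-84 + 25207} = \sqrt{25123}$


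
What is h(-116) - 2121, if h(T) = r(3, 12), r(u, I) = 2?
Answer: -2119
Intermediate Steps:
h(T) = 2
h(-116) - 2121 = 2 - 2121 = -2119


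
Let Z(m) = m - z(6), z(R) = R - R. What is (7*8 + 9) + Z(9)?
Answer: 74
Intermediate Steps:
z(R) = 0
Z(m) = m (Z(m) = m - 1*0 = m + 0 = m)
(7*8 + 9) + Z(9) = (7*8 + 9) + 9 = (56 + 9) + 9 = 65 + 9 = 74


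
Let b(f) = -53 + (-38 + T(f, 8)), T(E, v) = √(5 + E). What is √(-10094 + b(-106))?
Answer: √(-10185 + I*√101) ≈ 0.0498 + 100.92*I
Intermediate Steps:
b(f) = -91 + √(5 + f) (b(f) = -53 + (-38 + √(5 + f)) = -91 + √(5 + f))
√(-10094 + b(-106)) = √(-10094 + (-91 + √(5 - 106))) = √(-10094 + (-91 + √(-101))) = √(-10094 + (-91 + I*√101)) = √(-10185 + I*√101)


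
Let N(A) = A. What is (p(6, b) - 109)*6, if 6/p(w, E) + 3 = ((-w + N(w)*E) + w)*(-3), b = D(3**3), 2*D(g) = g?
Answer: -26820/41 ≈ -654.15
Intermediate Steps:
D(g) = g/2
b = 27/2 (b = (1/2)*3**3 = (1/2)*27 = 27/2 ≈ 13.500)
p(w, E) = 6/(-3 - 3*E*w) (p(w, E) = 6/(-3 + ((-w + w*E) + w)*(-3)) = 6/(-3 + ((-w + E*w) + w)*(-3)) = 6/(-3 + (E*w)*(-3)) = 6/(-3 - 3*E*w))
(p(6, b) - 109)*6 = (-2/(1 + (27/2)*6) - 109)*6 = (-2/(1 + 81) - 109)*6 = (-2/82 - 109)*6 = (-2*1/82 - 109)*6 = (-1/41 - 109)*6 = -4470/41*6 = -26820/41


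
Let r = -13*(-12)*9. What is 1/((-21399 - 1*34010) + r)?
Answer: -1/54005 ≈ -1.8517e-5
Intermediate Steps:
r = 1404 (r = 156*9 = 1404)
1/((-21399 - 1*34010) + r) = 1/((-21399 - 1*34010) + 1404) = 1/((-21399 - 34010) + 1404) = 1/(-55409 + 1404) = 1/(-54005) = -1/54005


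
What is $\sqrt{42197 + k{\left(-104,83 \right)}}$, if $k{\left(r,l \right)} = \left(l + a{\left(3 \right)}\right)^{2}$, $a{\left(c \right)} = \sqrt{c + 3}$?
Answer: $\sqrt{49092 + 166 \sqrt{6}} \approx 222.48$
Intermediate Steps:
$a{\left(c \right)} = \sqrt{3 + c}$
$k{\left(r,l \right)} = \left(l + \sqrt{6}\right)^{2}$ ($k{\left(r,l \right)} = \left(l + \sqrt{3 + 3}\right)^{2} = \left(l + \sqrt{6}\right)^{2}$)
$\sqrt{42197 + k{\left(-104,83 \right)}} = \sqrt{42197 + \left(83 + \sqrt{6}\right)^{2}}$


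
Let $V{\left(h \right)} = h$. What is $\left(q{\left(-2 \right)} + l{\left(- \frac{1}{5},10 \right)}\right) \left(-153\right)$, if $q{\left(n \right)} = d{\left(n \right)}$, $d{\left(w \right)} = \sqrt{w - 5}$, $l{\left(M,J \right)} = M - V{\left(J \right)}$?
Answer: $\frac{7803}{5} - 153 i \sqrt{7} \approx 1560.6 - 404.8 i$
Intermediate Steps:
$l{\left(M,J \right)} = M - J$
$d{\left(w \right)} = \sqrt{-5 + w}$
$q{\left(n \right)} = \sqrt{-5 + n}$
$\left(q{\left(-2 \right)} + l{\left(- \frac{1}{5},10 \right)}\right) \left(-153\right) = \left(\sqrt{-5 - 2} - \frac{51}{5}\right) \left(-153\right) = \left(\sqrt{-7} - \frac{51}{5}\right) \left(-153\right) = \left(i \sqrt{7} - \frac{51}{5}\right) \left(-153\right) = \left(- \frac{51}{5} + i \sqrt{7}\right) \left(-153\right) = \frac{7803}{5} - 153 i \sqrt{7}$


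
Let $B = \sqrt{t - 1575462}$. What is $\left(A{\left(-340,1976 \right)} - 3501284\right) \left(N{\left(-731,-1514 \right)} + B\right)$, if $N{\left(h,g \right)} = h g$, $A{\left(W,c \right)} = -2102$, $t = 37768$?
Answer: $-3877316401324 - 3503386 i \sqrt{1537694} \approx -3.8773 \cdot 10^{12} - 4.3443 \cdot 10^{9} i$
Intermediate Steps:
$N{\left(h,g \right)} = g h$
$B = i \sqrt{1537694}$ ($B = \sqrt{37768 - 1575462} = \sqrt{-1537694} = i \sqrt{1537694} \approx 1240.0 i$)
$\left(A{\left(-340,1976 \right)} - 3501284\right) \left(N{\left(-731,-1514 \right)} + B\right) = \left(-2102 - 3501284\right) \left(\left(-1514\right) \left(-731\right) + i \sqrt{1537694}\right) = - 3503386 \left(1106734 + i \sqrt{1537694}\right) = -3877316401324 - 3503386 i \sqrt{1537694}$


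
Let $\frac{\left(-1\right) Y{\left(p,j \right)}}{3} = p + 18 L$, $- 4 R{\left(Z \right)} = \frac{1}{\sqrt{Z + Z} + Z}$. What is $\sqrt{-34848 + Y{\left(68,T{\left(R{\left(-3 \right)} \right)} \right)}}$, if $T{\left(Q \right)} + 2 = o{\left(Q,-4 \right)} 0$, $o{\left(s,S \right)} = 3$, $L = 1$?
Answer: $i \sqrt{35106} \approx 187.37 i$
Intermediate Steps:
$R{\left(Z \right)} = - \frac{1}{4 \left(Z + \sqrt{2} \sqrt{Z}\right)}$ ($R{\left(Z \right)} = - \frac{1}{4 \left(\sqrt{Z + Z} + Z\right)} = - \frac{1}{4 \left(\sqrt{2 Z} + Z\right)} = - \frac{1}{4 \left(\sqrt{2} \sqrt{Z} + Z\right)} = - \frac{1}{4 \left(Z + \sqrt{2} \sqrt{Z}\right)}$)
$T{\left(Q \right)} = -2$ ($T{\left(Q \right)} = -2 + 3 \cdot 0 = -2 + 0 = -2$)
$Y{\left(p,j \right)} = -54 - 3 p$ ($Y{\left(p,j \right)} = - 3 \left(p + 18 \cdot 1\right) = - 3 \left(p + 18\right) = - 3 \left(18 + p\right) = -54 - 3 p$)
$\sqrt{-34848 + Y{\left(68,T{\left(R{\left(-3 \right)} \right)} \right)}} = \sqrt{-34848 - 258} = \sqrt{-35106} = i \sqrt{35106}$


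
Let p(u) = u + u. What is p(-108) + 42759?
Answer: 42543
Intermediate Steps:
p(u) = 2*u
p(-108) + 42759 = 2*(-108) + 42759 = -216 + 42759 = 42543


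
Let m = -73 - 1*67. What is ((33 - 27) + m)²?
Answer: 17956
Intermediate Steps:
m = -140 (m = -73 - 67 = -140)
((33 - 27) + m)² = ((33 - 27) - 140)² = (6 - 140)² = (-134)² = 17956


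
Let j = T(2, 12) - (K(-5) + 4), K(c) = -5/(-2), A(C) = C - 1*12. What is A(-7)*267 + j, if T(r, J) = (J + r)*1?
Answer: -10131/2 ≈ -5065.5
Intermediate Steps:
A(C) = -12 + C (A(C) = C - 12 = -12 + C)
K(c) = 5/2 (K(c) = -5*(-1/2) = 5/2)
T(r, J) = J + r
j = 15/2 (j = (12 + 2) - (5/2 + 4) = 14 - 13/2 = 15/2 ≈ 7.5000)
A(-7)*267 + j = (-12 - 7)*267 + 15/2 = -19*267 + 15/2 = -5073 + 15/2 = -10131/2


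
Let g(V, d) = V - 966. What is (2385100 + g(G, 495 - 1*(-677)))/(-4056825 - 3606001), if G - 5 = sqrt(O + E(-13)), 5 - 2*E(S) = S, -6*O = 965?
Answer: -2384139/7662826 - I*sqrt(5466)/45976956 ≈ -0.31113 - 1.608e-6*I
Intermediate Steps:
O = -965/6 (O = -1/6*965 = -965/6 ≈ -160.83)
E(S) = 5/2 - S/2
G = 5 + I*sqrt(5466)/6 (G = 5 + sqrt(-965/6 + (5/2 - 1/2*(-13))) = 5 + sqrt(-965/6 + (5/2 + 13/2)) = 5 + sqrt(-965/6 + 9) = 5 + sqrt(-911/6) = 5 + I*sqrt(5466)/6 ≈ 5.0 + 12.322*I)
g(V, d) = -966 + V
(2385100 + g(G, 495 - 1*(-677)))/(-4056825 - 3606001) = (2385100 + (-966 + (5 + I*sqrt(5466)/6)))/(-4056825 - 3606001) = (2385100 + (-961 + I*sqrt(5466)/6))/(-7662826) = (2384139 + I*sqrt(5466)/6)*(-1/7662826) = -2384139/7662826 - I*sqrt(5466)/45976956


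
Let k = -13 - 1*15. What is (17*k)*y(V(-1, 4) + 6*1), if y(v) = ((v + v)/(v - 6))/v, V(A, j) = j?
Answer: -238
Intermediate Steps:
k = -28 (k = -13 - 15 = -28)
y(v) = 2/(-6 + v) (y(v) = ((2*v)/(-6 + v))/v = (2*v/(-6 + v))/v = 2/(-6 + v))
(17*k)*y(V(-1, 4) + 6*1) = (17*(-28))*(2/(-6 + (4 + 6*1))) = -952/(-6 + (4 + 6)) = -952/(-6 + 10) = -952/4 = -476*1/2 = -238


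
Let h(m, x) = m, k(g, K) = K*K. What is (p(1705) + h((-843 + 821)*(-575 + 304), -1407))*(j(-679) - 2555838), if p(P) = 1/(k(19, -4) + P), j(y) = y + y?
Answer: -26238372949188/1721 ≈ -1.5246e+10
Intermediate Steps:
j(y) = 2*y
k(g, K) = K**2
p(P) = 1/(16 + P) (p(P) = 1/((-4)**2 + P) = 1/(16 + P))
(p(1705) + h((-843 + 821)*(-575 + 304), -1407))*(j(-679) - 2555838) = (1/(16 + 1705) + (-843 + 821)*(-575 + 304))*(2*(-679) - 2555838) = (1/1721 - 22*(-271))*(-1358 - 2555838) = (1/1721 + 5962)*(-2557196) = (10260603/1721)*(-2557196) = -26238372949188/1721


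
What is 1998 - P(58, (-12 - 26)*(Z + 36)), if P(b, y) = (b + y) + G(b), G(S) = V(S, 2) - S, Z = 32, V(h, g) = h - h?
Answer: 4582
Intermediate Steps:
V(h, g) = 0
G(S) = -S (G(S) = 0 - S = -S)
P(b, y) = y (P(b, y) = (b + y) - b = y)
1998 - P(58, (-12 - 26)*(Z + 36)) = 1998 - (-12 - 26)*(32 + 36) = 1998 - (-38)*68 = 1998 - 1*(-2584) = 1998 + 2584 = 4582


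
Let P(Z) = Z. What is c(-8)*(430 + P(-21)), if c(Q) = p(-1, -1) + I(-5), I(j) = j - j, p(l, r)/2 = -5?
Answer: -4090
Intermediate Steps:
p(l, r) = -10 (p(l, r) = 2*(-5) = -10)
I(j) = 0
c(Q) = -10 (c(Q) = -10 + 0 = -10)
c(-8)*(430 + P(-21)) = -10*(430 - 21) = -10*409 = -4090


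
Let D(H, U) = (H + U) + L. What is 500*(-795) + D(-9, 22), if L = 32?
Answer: -397455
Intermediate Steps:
D(H, U) = 32 + H + U (D(H, U) = (H + U) + 32 = 32 + H + U)
500*(-795) + D(-9, 22) = 500*(-795) + (32 - 9 + 22) = -397500 + 45 = -397455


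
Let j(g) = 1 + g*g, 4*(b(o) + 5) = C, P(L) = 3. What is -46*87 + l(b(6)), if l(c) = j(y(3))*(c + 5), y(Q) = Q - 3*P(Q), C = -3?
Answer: -16119/4 ≈ -4029.8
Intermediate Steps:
y(Q) = -9 + Q (y(Q) = Q - 3*3 = Q - 9 = -9 + Q)
b(o) = -23/4 (b(o) = -5 + (¼)*(-3) = -5 - ¾ = -23/4)
j(g) = 1 + g²
l(c) = 185 + 37*c (l(c) = (1 + (-9 + 3)²)*(c + 5) = (1 + (-6)²)*(5 + c) = (1 + 36)*(5 + c) = 37*(5 + c) = 185 + 37*c)
-46*87 + l(b(6)) = -46*87 + (185 + 37*(-23/4)) = -4002 + (185 - 851/4) = -4002 - 111/4 = -16119/4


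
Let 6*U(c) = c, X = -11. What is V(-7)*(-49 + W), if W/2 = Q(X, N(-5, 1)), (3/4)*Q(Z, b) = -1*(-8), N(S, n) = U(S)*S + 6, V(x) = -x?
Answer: -581/3 ≈ -193.67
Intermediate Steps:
U(c) = c/6
N(S, n) = 6 + S²/6 (N(S, n) = (S/6)*S + 6 = S²/6 + 6 = 6 + S²/6)
Q(Z, b) = 32/3 (Q(Z, b) = 4*(-1*(-8))/3 = (4/3)*8 = 32/3)
W = 64/3 (W = 2*(32/3) = 64/3 ≈ 21.333)
V(-7)*(-49 + W) = (-1*(-7))*(-49 + 64/3) = 7*(-83/3) = -581/3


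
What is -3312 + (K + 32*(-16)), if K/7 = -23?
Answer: -3985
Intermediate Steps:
K = -161 (K = 7*(-23) = -161)
-3312 + (K + 32*(-16)) = -3312 + (-161 + 32*(-16)) = -3312 + (-161 - 512) = -3312 - 673 = -3985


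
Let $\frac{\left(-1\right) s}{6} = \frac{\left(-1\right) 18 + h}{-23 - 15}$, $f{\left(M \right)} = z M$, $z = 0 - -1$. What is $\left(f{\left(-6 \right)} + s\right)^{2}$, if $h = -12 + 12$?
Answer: $\frac{28224}{361} \approx 78.183$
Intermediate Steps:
$h = 0$
$z = 1$ ($z = 0 + 1 = 1$)
$f{\left(M \right)} = M$ ($f{\left(M \right)} = 1 M = M$)
$s = - \frac{54}{19}$ ($s = - 6 \frac{\left(-1\right) 18 + 0}{-23 - 15} = - 6 \frac{-18 + 0}{-38} = - 6 \left(\left(-18\right) \left(- \frac{1}{38}\right)\right) = \left(-6\right) \frac{9}{19} = - \frac{54}{19} \approx -2.8421$)
$\left(f{\left(-6 \right)} + s\right)^{2} = \left(-6 - \frac{54}{19}\right)^{2} = \left(- \frac{168}{19}\right)^{2} = \frac{28224}{361}$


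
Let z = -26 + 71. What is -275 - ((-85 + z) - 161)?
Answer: -74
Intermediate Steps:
z = 45
-275 - ((-85 + z) - 161) = -275 - ((-85 + 45) - 161) = -275 - (-40 - 161) = -275 - 1*(-201) = -275 + 201 = -74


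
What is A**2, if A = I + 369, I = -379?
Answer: 100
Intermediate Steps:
A = -10 (A = -379 + 369 = -10)
A**2 = (-10)**2 = 100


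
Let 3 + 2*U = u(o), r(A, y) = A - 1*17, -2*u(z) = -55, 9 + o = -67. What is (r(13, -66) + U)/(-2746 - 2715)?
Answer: -33/21844 ≈ -0.0015107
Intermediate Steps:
o = -76 (o = -9 - 67 = -76)
u(z) = 55/2 (u(z) = -½*(-55) = 55/2)
r(A, y) = -17 + A (r(A, y) = A - 17 = -17 + A)
U = 49/4 (U = -3/2 + (½)*(55/2) = -3/2 + 55/4 = 49/4 ≈ 12.250)
(r(13, -66) + U)/(-2746 - 2715) = ((-17 + 13) + 49/4)/(-2746 - 2715) = (-4 + 49/4)/(-5461) = (33/4)*(-1/5461) = -33/21844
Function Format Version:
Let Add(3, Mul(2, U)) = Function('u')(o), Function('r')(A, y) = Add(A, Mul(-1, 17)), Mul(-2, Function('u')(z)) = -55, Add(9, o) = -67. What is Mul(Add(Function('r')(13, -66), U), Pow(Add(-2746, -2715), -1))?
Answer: Rational(-33, 21844) ≈ -0.0015107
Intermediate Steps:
o = -76 (o = Add(-9, -67) = -76)
Function('u')(z) = Rational(55, 2) (Function('u')(z) = Mul(Rational(-1, 2), -55) = Rational(55, 2))
Function('r')(A, y) = Add(-17, A) (Function('r')(A, y) = Add(A, -17) = Add(-17, A))
U = Rational(49, 4) (U = Add(Rational(-3, 2), Mul(Rational(1, 2), Rational(55, 2))) = Add(Rational(-3, 2), Rational(55, 4)) = Rational(49, 4) ≈ 12.250)
Mul(Add(Function('r')(13, -66), U), Pow(Add(-2746, -2715), -1)) = Mul(Add(Add(-17, 13), Rational(49, 4)), Pow(Add(-2746, -2715), -1)) = Mul(Add(-4, Rational(49, 4)), Pow(-5461, -1)) = Mul(Rational(33, 4), Rational(-1, 5461)) = Rational(-33, 21844)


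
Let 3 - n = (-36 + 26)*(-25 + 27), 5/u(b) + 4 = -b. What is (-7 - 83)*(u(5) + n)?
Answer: -2020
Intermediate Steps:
u(b) = 5/(-4 - b)
n = 23 (n = 3 - (-36 + 26)*(-25 + 27) = 3 - (-10)*2 = 3 - 1*(-20) = 3 + 20 = 23)
(-7 - 83)*(u(5) + n) = (-7 - 83)*(-5/(4 + 5) + 23) = -90*(-5/9 + 23) = -90*202/9 = -2020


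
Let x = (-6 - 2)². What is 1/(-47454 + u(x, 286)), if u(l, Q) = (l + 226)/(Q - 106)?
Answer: -18/854143 ≈ -2.1074e-5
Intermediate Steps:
x = 64 (x = (-8)² = 64)
u(l, Q) = (226 + l)/(-106 + Q)
1/(-47454 + u(x, 286)) = 1/(-47454 + (226 + 64)/(-106 + 286)) = 1/(-47454 + 290/180) = 1/(-47454 + (1/180)*290) = 1/(-47454 + 29/18) = 1/(-854143/18) = -18/854143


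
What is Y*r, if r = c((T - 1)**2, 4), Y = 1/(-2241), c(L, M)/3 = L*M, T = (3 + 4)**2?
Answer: -1024/83 ≈ -12.337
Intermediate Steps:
T = 49 (T = 7**2 = 49)
c(L, M) = 3*L*M (c(L, M) = 3*(L*M) = 3*L*M)
Y = -1/2241 ≈ -0.00044623
r = 27648 (r = 3*(49 - 1)**2*4 = 3*48**2*4 = 3*2304*4 = 27648)
Y*r = -1/2241*27648 = -1024/83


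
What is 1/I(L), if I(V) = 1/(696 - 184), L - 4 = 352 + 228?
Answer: 512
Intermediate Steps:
L = 584 (L = 4 + (352 + 228) = 4 + 580 = 584)
I(V) = 1/512
1/I(L) = 1/(1/512) = 512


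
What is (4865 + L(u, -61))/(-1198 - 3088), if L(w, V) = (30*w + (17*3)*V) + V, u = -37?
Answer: -583/4286 ≈ -0.13602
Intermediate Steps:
L(w, V) = 30*w + 52*V (L(w, V) = (30*w + 51*V) + V = 30*w + 52*V)
(4865 + L(u, -61))/(-1198 - 3088) = (4865 + (30*(-37) + 52*(-61)))/(-1198 - 3088) = (4865 + (-1110 - 3172))/(-4286) = (4865 - 4282)*(-1/4286) = 583*(-1/4286) = -583/4286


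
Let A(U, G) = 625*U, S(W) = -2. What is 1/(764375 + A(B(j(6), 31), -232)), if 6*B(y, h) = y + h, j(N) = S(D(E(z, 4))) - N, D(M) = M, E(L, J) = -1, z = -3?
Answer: 6/4600625 ≈ 1.3042e-6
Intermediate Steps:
j(N) = -2 - N
B(y, h) = h/6 + y/6 (B(y, h) = (y + h)/6 = (h + y)/6 = h/6 + y/6)
1/(764375 + A(B(j(6), 31), -232)) = 1/(764375 + 625*((1/6)*31 + (-2 - 1*6)/6)) = 1/(764375 + 625*(31/6 + (-2 - 6)/6)) = 1/(764375 + 625*(31/6 + (1/6)*(-8))) = 1/(764375 + 625*(31/6 - 4/3)) = 1/(764375 + 625*(23/6)) = 1/(764375 + 14375/6) = 1/(4600625/6) = 6/4600625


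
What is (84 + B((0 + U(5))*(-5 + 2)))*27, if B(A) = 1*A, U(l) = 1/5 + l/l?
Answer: 10854/5 ≈ 2170.8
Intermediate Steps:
U(l) = 6/5 (U(l) = 1*(⅕) + 1 = ⅕ + 1 = 6/5)
B(A) = A
(84 + B((0 + U(5))*(-5 + 2)))*27 = (84 + (0 + 6/5)*(-5 + 2))*27 = (84 + (6/5)*(-3))*27 = (84 - 18/5)*27 = (402/5)*27 = 10854/5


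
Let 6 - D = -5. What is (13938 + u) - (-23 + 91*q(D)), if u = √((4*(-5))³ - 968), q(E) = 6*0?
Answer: 13961 + 2*I*√2242 ≈ 13961.0 + 94.7*I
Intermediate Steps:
D = 11 (D = 6 - 1*(-5) = 6 + 5 = 11)
q(E) = 0
u = 2*I*√2242 (u = √((-20)³ - 968) = √(-8000 - 968) = √(-8968) = 2*I*√2242 ≈ 94.699*I)
(13938 + u) - (-23 + 91*q(D)) = (13938 + 2*I*√2242) - (-23 + 91*0) = (13938 + 2*I*√2242) - (-23 + 0) = (13938 + 2*I*√2242) - 1*(-23) = (13938 + 2*I*√2242) + 23 = 13961 + 2*I*√2242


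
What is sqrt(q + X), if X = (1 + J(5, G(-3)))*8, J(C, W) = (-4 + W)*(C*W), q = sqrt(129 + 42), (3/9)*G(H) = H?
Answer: sqrt(4688 + 3*sqrt(19)) ≈ 68.564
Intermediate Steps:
G(H) = 3*H
q = 3*sqrt(19) (q = sqrt(171) = 3*sqrt(19) ≈ 13.077)
J(C, W) = C*W*(-4 + W)
X = 4688 (X = (1 + 5*(3*(-3))*(-4 + 3*(-3)))*8 = (1 + 5*(-9)*(-4 - 9))*8 = (1 + 5*(-9)*(-13))*8 = (1 + 585)*8 = 586*8 = 4688)
sqrt(q + X) = sqrt(3*sqrt(19) + 4688) = sqrt(4688 + 3*sqrt(19))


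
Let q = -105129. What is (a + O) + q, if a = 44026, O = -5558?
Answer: -66661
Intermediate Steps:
(a + O) + q = (44026 - 5558) - 105129 = 38468 - 105129 = -66661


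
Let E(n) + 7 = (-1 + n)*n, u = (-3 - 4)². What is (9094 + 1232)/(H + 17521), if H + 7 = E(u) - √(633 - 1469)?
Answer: 68354678/131460239 + 6884*I*√209/131460239 ≈ 0.51996 + 0.00075704*I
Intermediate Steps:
u = 49 (u = (-7)² = 49)
E(n) = -7 + n*(-1 + n) (E(n) = -7 + (-1 + n)*n = -7 + n*(-1 + n))
H = 2338 - 2*I*√209 (H = -7 + ((-7 + 49² - 1*49) - √(633 - 1469)) = -7 + ((-7 + 2401 - 49) - √(-836)) = -7 + (2345 - 2*I*√209) = 2338 - 2*I*√209 ≈ 2338.0 - 28.914*I)
(9094 + 1232)/(H + 17521) = (9094 + 1232)/((2338 - 2*I*√209) + 17521) = 10326/(19859 - 2*I*√209)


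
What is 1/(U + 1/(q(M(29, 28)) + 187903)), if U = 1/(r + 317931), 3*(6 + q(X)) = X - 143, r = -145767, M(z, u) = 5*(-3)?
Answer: 97020095412/1080025 ≈ 89831.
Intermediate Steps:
M(z, u) = -15
q(X) = -161/3 + X/3 (q(X) = -6 + (X - 143)/3 = -6 + (-143 + X)/3 = -6 + (-143/3 + X/3) = -161/3 + X/3)
U = 1/172164 (U = 1/(-145767 + 317931) = 1/172164 ≈ 5.8084e-6)
1/(U + 1/(q(M(29, 28)) + 187903)) = 1/(1/172164 + 1/((-161/3 + (⅓)*(-15)) + 187903)) = 1/(1/172164 + 1/((-161/3 - 5) + 187903)) = 1/(1/172164 + 1/(-176/3 + 187903)) = 1/(1/172164 + 1/(563533/3)) = 1/(1/172164 + 3/563533) = 1/(1080025/97020095412) = 97020095412/1080025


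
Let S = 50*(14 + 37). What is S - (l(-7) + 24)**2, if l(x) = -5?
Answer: 2189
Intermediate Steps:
S = 2550 (S = 50*51 = 2550)
S - (l(-7) + 24)**2 = 2550 - (-5 + 24)**2 = 2550 - 1*19**2 = 2550 - 1*361 = 2550 - 361 = 2189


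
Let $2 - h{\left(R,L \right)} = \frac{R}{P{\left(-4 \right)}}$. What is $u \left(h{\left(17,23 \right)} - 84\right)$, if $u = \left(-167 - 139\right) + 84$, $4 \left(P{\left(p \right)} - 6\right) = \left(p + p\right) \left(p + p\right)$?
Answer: $\frac{202131}{11} \approx 18376.0$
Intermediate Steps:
$P{\left(p \right)} = 6 + p^{2}$ ($P{\left(p \right)} = 6 + \frac{\left(p + p\right) \left(p + p\right)}{4} = 6 + \frac{2 p 2 p}{4} = 6 + \frac{4 p^{2}}{4} = 6 + p^{2}$)
$h{\left(R,L \right)} = 2 - \frac{R}{22}$ ($h{\left(R,L \right)} = 2 - \frac{R}{6 + \left(-4\right)^{2}} = 2 - \frac{R}{6 + 16} = 2 - \frac{R}{22}$)
$u = -222$ ($u = -306 + 84 = -222$)
$u \left(h{\left(17,23 \right)} - 84\right) = - 222 \left(\left(2 - \frac{17}{22}\right) - 84\right) = - 222 \left(\frac{27}{22} - 84\right) = \left(-222\right) \left(- \frac{1821}{22}\right) = \frac{202131}{11}$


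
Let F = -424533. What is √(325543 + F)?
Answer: I*√98990 ≈ 314.63*I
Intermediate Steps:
√(325543 + F) = √(325543 - 424533) = √(-98990) = I*√98990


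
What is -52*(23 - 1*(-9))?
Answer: -1664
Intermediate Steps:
-52*(23 - 1*(-9)) = -52*(23 + 9) = -52*32 = -1664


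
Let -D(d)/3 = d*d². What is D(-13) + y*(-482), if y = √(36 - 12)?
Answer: 6591 - 964*√6 ≈ 4229.7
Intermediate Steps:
D(d) = -3*d³ (D(d) = -3*d*d² = -3*d³)
y = 2*√6 (y = √24 = 2*√6 ≈ 4.8990)
D(-13) + y*(-482) = -3*(-13)³ + (2*√6)*(-482) = -3*(-2197) - 964*√6 = 6591 - 964*√6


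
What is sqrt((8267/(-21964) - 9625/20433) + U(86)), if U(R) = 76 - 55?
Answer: sqrt(71657795111343)/1885674 ≈ 4.4892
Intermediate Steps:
U(R) = 21
sqrt((8267/(-21964) - 9625/20433) + U(86)) = sqrt((8267/(-21964) - 9625/20433) + 21) = sqrt((8267*(-1/21964) - 9625*1/20433) + 21) = sqrt((-8267/21964 - 1375/2919) + 21) = sqrt(-54331873/64112916 + 21) = sqrt(1292039363/64112916) = sqrt(71657795111343)/1885674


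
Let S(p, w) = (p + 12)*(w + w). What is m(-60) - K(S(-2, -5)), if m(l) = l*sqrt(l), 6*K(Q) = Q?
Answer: 50/3 - 120*I*sqrt(15) ≈ 16.667 - 464.76*I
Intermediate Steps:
S(p, w) = 2*w*(12 + p) (S(p, w) = (12 + p)*(2*w) = 2*w*(12 + p))
K(Q) = Q/6
m(l) = l**(3/2)
m(-60) - K(S(-2, -5)) = (-60)**(3/2) - 2*(-5)*(12 - 2)/6 = -120*I*sqrt(15) - 2*(-5)*10/6 = -120*I*sqrt(15) - (-100)/6 = -120*I*sqrt(15) - 1*(-50/3) = -120*I*sqrt(15) + 50/3 = 50/3 - 120*I*sqrt(15)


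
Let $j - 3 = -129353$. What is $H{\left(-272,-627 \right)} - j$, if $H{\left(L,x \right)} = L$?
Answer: $129078$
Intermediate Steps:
$j = -129350$ ($j = 3 - 129353 = -129350$)
$H{\left(-272,-627 \right)} - j = -272 - -129350 = -272 + 129350 = 129078$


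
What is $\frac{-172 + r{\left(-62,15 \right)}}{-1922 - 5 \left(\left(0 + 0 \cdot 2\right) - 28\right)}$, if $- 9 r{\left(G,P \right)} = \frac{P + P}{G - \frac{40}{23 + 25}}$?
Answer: $\frac{10804}{111969} \approx 0.096491$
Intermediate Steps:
$r{\left(G,P \right)} = - \frac{2 P}{9 \left(- \frac{5}{6} + G\right)}$ ($r{\left(G,P \right)} = - \frac{\left(P + P\right) \frac{1}{G - \frac{40}{23 + 25}}}{9} = - \frac{2 P \frac{1}{G - \frac{40}{48}}}{9} = - \frac{2 P \frac{1}{G - \frac{5}{6}}}{9} = - \frac{2 P \frac{1}{- \frac{5}{6} + G}}{9} = - \frac{2 P}{9 \left(- \frac{5}{6} + G\right)}$)
$\frac{-172 + r{\left(-62,15 \right)}}{-1922 - 5 \left(\left(0 + 0 \cdot 2\right) - 28\right)} = \frac{-172 - \frac{60}{-15 + 18 \left(-62\right)}}{-1922 - 5 \left(\left(0 + 0 \cdot 2\right) - 28\right)} = \frac{-172 - \frac{60}{-15 - 1116}}{-1922 - 5 \left(\left(0 + 0\right) - 28\right)} = \frac{-172 - \frac{60}{-1131}}{-1922 - 5 \left(0 - 28\right)} = \frac{-172 - 60 \left(- \frac{1}{1131}\right)}{-1922 - -140} = \frac{-172 + \frac{20}{377}}{-1922 + 140} = - \frac{64824}{377 \left(-1782\right)} = \left(- \frac{64824}{377}\right) \left(- \frac{1}{1782}\right) = \frac{10804}{111969}$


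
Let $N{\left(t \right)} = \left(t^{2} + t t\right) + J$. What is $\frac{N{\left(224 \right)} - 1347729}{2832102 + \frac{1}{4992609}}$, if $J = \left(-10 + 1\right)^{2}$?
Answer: $- \frac{6227261235264}{14139577934119} \approx -0.44041$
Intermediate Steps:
$J = 81$ ($J = \left(-9\right)^{2} = 81$)
$N{\left(t \right)} = 81 + 2 t^{2}$ ($N{\left(t \right)} = \left(t^{2} + t t\right) + 81 = \left(t^{2} + t^{2}\right) + 81 = 2 t^{2} + 81 = 81 + 2 t^{2}$)
$\frac{N{\left(224 \right)} - 1347729}{2832102 + \frac{1}{4992609}} = \frac{\left(81 + 2 \cdot 224^{2}\right) - 1347729}{2832102 + \frac{1}{4992609}} = \frac{\left(81 + 2 \cdot 50176\right) - 1347729}{2832102 + \frac{1}{4992609}} = \frac{\left(81 + 100352\right) - 1347729}{\frac{14139577934119}{4992609}} = \left(100433 - 1347729\right) \frac{4992609}{14139577934119} = \left(-1247296\right) \frac{4992609}{14139577934119} = - \frac{6227261235264}{14139577934119}$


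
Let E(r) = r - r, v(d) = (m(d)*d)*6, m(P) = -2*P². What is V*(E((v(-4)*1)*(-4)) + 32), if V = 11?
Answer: 352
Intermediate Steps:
v(d) = -12*d³ (v(d) = ((-2*d²)*d)*6 = -2*d³*6 = -12*d³)
E(r) = 0
V*(E((v(-4)*1)*(-4)) + 32) = 11*(0 + 32) = 11*32 = 352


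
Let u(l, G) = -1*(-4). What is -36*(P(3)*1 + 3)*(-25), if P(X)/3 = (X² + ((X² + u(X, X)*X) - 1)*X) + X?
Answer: 197100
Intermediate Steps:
u(l, G) = 4
P(X) = 3*X + 3*X² + 3*X*(-1 + X² + 4*X) (P(X) = 3*((X² + ((X² + 4*X) - 1)*X) + X) = 3*((X² + (-1 + X² + 4*X)*X) + X) = 3*((X² + X*(-1 + X² + 4*X)) + X) = 3*(X + X² + X*(-1 + X² + 4*X)) = 3*X + 3*X² + 3*X*(-1 + X² + 4*X))
-36*(P(3)*1 + 3)*(-25) = -36*((3*3²*(5 + 3))*1 + 3)*(-25) = -36*((3*9*8)*1 + 3)*(-25) = -36*(216*1 + 3)*(-25) = -36*(216 + 3)*(-25) = -36*219*(-25) = -7884*(-25) = 197100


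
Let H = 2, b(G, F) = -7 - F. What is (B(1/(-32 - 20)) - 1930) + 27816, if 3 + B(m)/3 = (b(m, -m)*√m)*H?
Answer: 25877 - 1095*I*√13/676 ≈ 25877.0 - 5.8404*I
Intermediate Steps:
B(m) = -9 + 6*√m*(-7 + m) (B(m) = -9 + 3*(((-7 - (-1)*m)*√m)*2) = -9 + 3*(((-7 + m)*√m)*2) = -9 + 3*((√m*(-7 + m))*2) = -9 + 3*(2*√m*(-7 + m)) = -9 + 6*√m*(-7 + m))
(B(1/(-32 - 20)) - 1930) + 27816 = ((-9 + 6*√(1/(-32 - 20))*(-7 + 1/(-32 - 20))) - 1930) + 27816 = ((-9 + 6*√(1/(-52))*(-7 + 1/(-52))) - 1930) + 27816 = ((-9 + 6*√(-1/52)*(-7 - 1/52)) - 1930) + 27816 = ((-9 + 6*(I*√13/26)*(-365/52)) - 1930) + 27816 = ((-9 - 1095*I*√13/676) - 1930) + 27816 = (-1939 - 1095*I*√13/676) + 27816 = 25877 - 1095*I*√13/676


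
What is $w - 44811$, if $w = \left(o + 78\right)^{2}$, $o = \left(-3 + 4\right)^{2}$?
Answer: $-38570$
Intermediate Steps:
$o = 1$ ($o = 1^{2} = 1$)
$w = 6241$ ($w = \left(1 + 78\right)^{2} = 79^{2} = 6241$)
$w - 44811 = 6241 - 44811 = -38570$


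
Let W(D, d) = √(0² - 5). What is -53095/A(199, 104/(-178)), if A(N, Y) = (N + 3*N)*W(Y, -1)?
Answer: 10619*I*√5/796 ≈ 29.83*I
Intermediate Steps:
W(D, d) = I*√5 (W(D, d) = √(0 - 5) = √(-5) = I*√5)
A(N, Y) = 4*I*N*√5 (A(N, Y) = (N + 3*N)*(I*√5) = (4*N)*(I*√5) = 4*I*N*√5)
-53095/A(199, 104/(-178)) = -53095*(-I*√5/3980) = -(-10619)*I*√5/796 = 10619*I*√5/796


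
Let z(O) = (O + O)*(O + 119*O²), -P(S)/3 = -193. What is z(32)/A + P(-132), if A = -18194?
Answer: 1366747/9097 ≈ 150.24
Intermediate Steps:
P(S) = 579 (P(S) = -3*(-193) = 579)
z(O) = 2*O*(O + 119*O²) (z(O) = (2*O)*(O + 119*O²) = 2*O*(O + 119*O²))
z(32)/A + P(-132) = (32²*(2 + 238*32))/(-18194) + 579 = (1024*(2 + 7616))*(-1/18194) + 579 = (1024*7618)*(-1/18194) + 579 = 7800832*(-1/18194) + 579 = -3900416/9097 + 579 = 1366747/9097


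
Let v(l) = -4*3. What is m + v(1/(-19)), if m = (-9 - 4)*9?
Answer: -129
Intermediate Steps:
m = -117 (m = -13*9 = -117)
v(l) = -12
m + v(1/(-19)) = -117 - 12 = -129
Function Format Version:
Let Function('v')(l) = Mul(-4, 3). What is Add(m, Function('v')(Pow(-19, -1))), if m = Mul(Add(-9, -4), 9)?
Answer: -129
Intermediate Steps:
m = -117 (m = Mul(-13, 9) = -117)
Function('v')(l) = -12
Add(m, Function('v')(Pow(-19, -1))) = Add(-117, -12) = -129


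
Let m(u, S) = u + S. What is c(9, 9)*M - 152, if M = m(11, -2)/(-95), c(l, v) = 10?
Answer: -2906/19 ≈ -152.95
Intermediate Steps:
m(u, S) = S + u
M = -9/95 (M = (-2 + 11)/(-95) = 9*(-1/95) = -9/95 ≈ -0.094737)
c(9, 9)*M - 152 = 10*(-9/95) - 152 = -18/19 - 152 = -2906/19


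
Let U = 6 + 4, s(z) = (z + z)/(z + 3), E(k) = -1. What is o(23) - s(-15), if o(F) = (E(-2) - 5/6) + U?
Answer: 17/3 ≈ 5.6667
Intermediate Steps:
s(z) = 2*z/(3 + z) (s(z) = (2*z)/(3 + z) = 2*z/(3 + z))
U = 10
o(F) = 49/6 (o(F) = (-1 - 5/6) + 10 = (-1 - 5*⅙) + 10 = (-1 - ⅚) + 10 = -11/6 + 10 = 49/6)
o(23) - s(-15) = 49/6 - 2*(-15)/(3 - 15) = 49/6 - 2*(-15)/(-12) = 49/6 - 2*(-15)*(-1)/12 = 49/6 - 1*5/2 = 49/6 - 5/2 = 17/3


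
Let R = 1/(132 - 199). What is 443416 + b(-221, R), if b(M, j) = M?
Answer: 443195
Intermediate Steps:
R = -1/67 (R = 1/(-67) = -1/67 ≈ -0.014925)
443416 + b(-221, R) = 443416 - 221 = 443195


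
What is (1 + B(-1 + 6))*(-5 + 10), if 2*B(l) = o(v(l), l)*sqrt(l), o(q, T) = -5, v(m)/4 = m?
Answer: 5 - 25*sqrt(5)/2 ≈ -22.951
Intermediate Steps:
v(m) = 4*m
B(l) = -5*sqrt(l)/2 (B(l) = (-5*sqrt(l))/2 = -5*sqrt(l)/2)
(1 + B(-1 + 6))*(-5 + 10) = (1 - 5*sqrt(-1 + 6)/2)*(-5 + 10) = (1 - 5*sqrt(5)/2)*5 = 5 - 25*sqrt(5)/2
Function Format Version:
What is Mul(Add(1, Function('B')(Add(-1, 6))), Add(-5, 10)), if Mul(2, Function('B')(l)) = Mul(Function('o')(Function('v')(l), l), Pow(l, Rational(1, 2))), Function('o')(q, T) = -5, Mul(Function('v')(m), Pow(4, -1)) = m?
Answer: Add(5, Mul(Rational(-25, 2), Pow(5, Rational(1, 2)))) ≈ -22.951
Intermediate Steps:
Function('v')(m) = Mul(4, m)
Function('B')(l) = Mul(Rational(-5, 2), Pow(l, Rational(1, 2))) (Function('B')(l) = Mul(Rational(1, 2), Mul(-5, Pow(l, Rational(1, 2)))) = Mul(Rational(-5, 2), Pow(l, Rational(1, 2))))
Mul(Add(1, Function('B')(Add(-1, 6))), Add(-5, 10)) = Mul(Add(1, Mul(Rational(-5, 2), Pow(Add(-1, 6), Rational(1, 2)))), Add(-5, 10)) = Mul(Add(1, Mul(Rational(-5, 2), Pow(5, Rational(1, 2)))), 5) = Add(5, Mul(Rational(-25, 2), Pow(5, Rational(1, 2))))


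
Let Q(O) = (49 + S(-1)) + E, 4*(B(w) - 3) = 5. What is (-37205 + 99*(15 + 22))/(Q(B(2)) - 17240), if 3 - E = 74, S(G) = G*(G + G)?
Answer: 16771/8630 ≈ 1.9433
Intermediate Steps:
B(w) = 17/4 (B(w) = 3 + (¼)*5 = 3 + 5/4 = 17/4)
S(G) = 2*G² (S(G) = G*(2*G) = 2*G²)
E = -71 (E = 3 - 1*74 = 3 - 74 = -71)
Q(O) = -20 (Q(O) = (49 + 2*(-1)²) - 71 = (49 + 2*1) - 71 = (49 + 2) - 71 = 51 - 71 = -20)
(-37205 + 99*(15 + 22))/(Q(B(2)) - 17240) = (-37205 + 99*(15 + 22))/(-20 - 17240) = (-37205 + 99*37)/(-17260) = (-37205 + 3663)*(-1/17260) = -33542*(-1/17260) = 16771/8630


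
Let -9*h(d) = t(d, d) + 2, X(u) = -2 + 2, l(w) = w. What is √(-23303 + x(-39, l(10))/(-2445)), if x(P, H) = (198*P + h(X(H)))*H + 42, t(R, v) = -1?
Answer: I*√1252054922835/7335 ≈ 152.55*I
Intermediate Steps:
X(u) = 0
h(d) = -⅑ (h(d) = -(-1 + 2)/9 = -⅑*1 = -⅑)
x(P, H) = 42 + H*(-⅑ + 198*P) (x(P, H) = (198*P - ⅑)*H + 42 = (-⅑ + 198*P)*H + 42 = H*(-⅑ + 198*P) + 42 = 42 + H*(-⅑ + 198*P))
√(-23303 + x(-39, l(10))/(-2445)) = √(-23303 + (42 - ⅑*10 + 198*10*(-39))/(-2445)) = √(-23303 + (42 - 10/9 - 77220)*(-1/2445)) = √(-23303 - 694612/9*(-1/2445)) = √(-23303 + 694612/22005) = √(-512087903/22005) = I*√1252054922835/7335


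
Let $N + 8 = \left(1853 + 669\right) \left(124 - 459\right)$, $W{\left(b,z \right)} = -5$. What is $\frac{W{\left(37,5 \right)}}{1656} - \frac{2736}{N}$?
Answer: $\frac{51071}{233186328} \approx 0.00021901$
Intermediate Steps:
$N = -844878$ ($N = -8 + \left(1853 + 669\right) \left(124 - 459\right) = -8 + 2522 \left(-335\right) = -8 - 844870 = -844878$)
$\frac{W{\left(37,5 \right)}}{1656} - \frac{2736}{N} = - \frac{5}{1656} - \frac{2736}{-844878} = \left(-5\right) \frac{1}{1656} - - \frac{456}{140813} = - \frac{5}{1656} + \frac{456}{140813} = \frac{51071}{233186328}$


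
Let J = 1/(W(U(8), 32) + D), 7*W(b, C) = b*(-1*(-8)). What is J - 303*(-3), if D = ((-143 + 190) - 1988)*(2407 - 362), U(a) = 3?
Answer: 25256920412/27785391 ≈ 909.00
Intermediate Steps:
W(b, C) = 8*b/7 (W(b, C) = (b*(-1*(-8)))/7 = (b*8)/7 = (8*b)/7 = 8*b/7)
D = -3969345 (D = (47 - 1988)*2045 = -1941*2045 = -3969345)
J = -7/27785391 (J = 1/((8/7)*3 - 3969345) = 1/(24/7 - 3969345) = 1/(-27785391/7) = -7/27785391 ≈ -2.5193e-7)
J - 303*(-3) = -7/27785391 - 303*(-3) = -7/27785391 - 1*(-909) = -7/27785391 + 909 = 25256920412/27785391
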